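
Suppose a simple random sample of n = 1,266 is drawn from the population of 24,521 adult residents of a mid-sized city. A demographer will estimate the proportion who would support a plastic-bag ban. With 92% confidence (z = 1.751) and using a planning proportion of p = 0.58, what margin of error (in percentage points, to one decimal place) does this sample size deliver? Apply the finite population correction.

2.4

Finite-population factor: (N−n)/(N−1) = (24521−1266)/(24521−1) = 0.9484.
SE(p̂) = √[p(1−p)/n · (N−n)/(N−1)] = √[0.2436/1266 × 0.9484] = 0.01351.
E = z × SE = 1.751 × 0.01351 = 0.02365 ≈ 2.4 percentage points.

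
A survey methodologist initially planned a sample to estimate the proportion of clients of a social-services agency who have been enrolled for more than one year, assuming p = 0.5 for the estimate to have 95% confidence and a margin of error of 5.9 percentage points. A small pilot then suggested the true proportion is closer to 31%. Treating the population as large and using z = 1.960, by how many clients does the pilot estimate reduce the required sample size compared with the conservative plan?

39

Conservative (p = 0.5): n = 1.960² × 0.25 / 0.059² ≈ 275.90 → 276.
Using p = 0.31: p(1−p) = 0.2139, so n = 1.960² × 0.2139 / 0.059² ≈ 236.06 → 237.
Reduction: 276 − 237 = 39.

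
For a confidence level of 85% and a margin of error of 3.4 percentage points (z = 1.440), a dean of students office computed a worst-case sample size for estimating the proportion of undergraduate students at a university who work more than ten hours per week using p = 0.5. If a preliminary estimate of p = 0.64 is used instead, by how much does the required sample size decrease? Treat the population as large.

Conservative (p = 0.5): n = 1.440² × 0.25 / 0.034² ≈ 448.44 → 449.
Using p = 0.64: p(1−p) = 0.2304, so n = 1.440² × 0.2304 / 0.034² ≈ 413.28 → 414.
Reduction: 449 − 414 = 35.

35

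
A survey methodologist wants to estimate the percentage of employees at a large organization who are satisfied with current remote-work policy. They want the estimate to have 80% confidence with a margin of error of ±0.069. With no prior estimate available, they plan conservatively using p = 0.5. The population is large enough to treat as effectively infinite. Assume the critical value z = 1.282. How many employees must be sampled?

With p = 0.5, p(1−p) = 0.25.
n = z²·p(1−p)/E² = 1.282² × 0.2500 / 0.069² = 1.6435 × 0.2500 / 0.004761 ≈ 86.30.
Rounding up gives n = 87.

87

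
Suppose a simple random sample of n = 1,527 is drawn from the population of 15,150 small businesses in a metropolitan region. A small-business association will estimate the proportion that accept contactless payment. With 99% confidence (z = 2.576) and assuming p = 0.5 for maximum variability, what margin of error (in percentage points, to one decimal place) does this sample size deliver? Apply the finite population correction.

Finite-population factor: (N−n)/(N−1) = (15150−1527)/(15150−1) = 0.8993.
SE(p̂) = √[p(1−p)/n · (N−n)/(N−1)] = √[0.2500/1527 × 0.8993] = 0.01213.
E = z × SE = 2.576 × 0.01213 = 0.03126 ≈ 3.1 percentage points.

3.1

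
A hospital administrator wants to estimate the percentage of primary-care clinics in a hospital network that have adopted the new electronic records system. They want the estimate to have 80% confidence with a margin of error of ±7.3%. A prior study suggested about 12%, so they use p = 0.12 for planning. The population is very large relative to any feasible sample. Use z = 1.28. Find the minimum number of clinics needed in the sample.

33

With p = 0.12, p(1−p) = 0.1056.
n = z²·p(1−p)/E² = 1.28² × 0.1056 / 0.073² = 1.6384 × 0.1056 / 0.005329 ≈ 32.47.
Rounding up gives n = 33.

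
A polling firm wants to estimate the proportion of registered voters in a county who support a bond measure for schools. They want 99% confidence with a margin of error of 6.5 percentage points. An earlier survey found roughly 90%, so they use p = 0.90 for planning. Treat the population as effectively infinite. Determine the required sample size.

142

For 99% confidence, z = 2.576.
With p = 0.90, p(1−p) = 0.0900.
n = z²·p(1−p)/E² = 2.576² × 0.0900 / 0.065² = 6.6358 × 0.0900 / 0.004225 ≈ 141.35.
Rounding up gives n = 142.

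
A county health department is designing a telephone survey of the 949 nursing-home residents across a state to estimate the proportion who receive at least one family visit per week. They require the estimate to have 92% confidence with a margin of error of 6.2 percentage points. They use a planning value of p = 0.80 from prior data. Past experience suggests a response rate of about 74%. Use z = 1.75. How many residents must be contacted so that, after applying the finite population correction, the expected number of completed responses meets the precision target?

153

Completed interviews needed (unadjusted): n₀ = 1.75² × 0.1600 / 0.062² ≈ 127.47 → 128.
FPC for N = 949: n = 128 / (1 + 127/949) = 128 / 1.1338 ≈ 112.89 → 113.
At a 74% response rate, contacts needed = 113 / 0.74 ≈ 152.70 → 153.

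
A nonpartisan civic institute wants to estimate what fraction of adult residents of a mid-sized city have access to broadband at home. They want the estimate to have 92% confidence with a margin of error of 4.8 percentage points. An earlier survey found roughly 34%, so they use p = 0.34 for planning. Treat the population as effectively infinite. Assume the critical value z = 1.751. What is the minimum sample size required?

299

With p = 0.34, p(1−p) = 0.2244.
n = z²·p(1−p)/E² = 1.751² × 0.2244 / 0.048² = 3.0660 × 0.2244 / 0.002304 ≈ 298.62.
Rounding up gives n = 299.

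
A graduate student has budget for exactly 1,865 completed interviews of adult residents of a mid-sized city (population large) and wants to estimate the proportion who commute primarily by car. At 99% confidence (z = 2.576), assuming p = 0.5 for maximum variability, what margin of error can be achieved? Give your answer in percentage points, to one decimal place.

3.0

SE(p̂) = √[p(1−p)/n] = √[0.2500/1865] = 0.01158.
E = z × SE = 2.576 × 0.01158 = 0.02982, or 3.0 percentage points.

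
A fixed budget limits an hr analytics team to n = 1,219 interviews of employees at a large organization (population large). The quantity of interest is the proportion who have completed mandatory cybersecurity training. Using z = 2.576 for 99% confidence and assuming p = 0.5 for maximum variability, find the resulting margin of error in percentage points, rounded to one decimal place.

3.7

SE(p̂) = √[p(1−p)/n] = √[0.2500/1219] = 0.01432.
E = z × SE = 2.576 × 0.01432 = 0.03689, or 3.7 percentage points.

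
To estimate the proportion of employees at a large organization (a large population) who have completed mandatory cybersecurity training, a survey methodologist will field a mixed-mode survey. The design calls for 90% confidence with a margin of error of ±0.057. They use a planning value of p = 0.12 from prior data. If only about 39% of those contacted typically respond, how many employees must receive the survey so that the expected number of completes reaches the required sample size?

For 90% confidence, z = 1.645.
Completed interviews needed: n₀ = 1.645² × 0.1056 / 0.057² ≈ 87.95 → 88.
At a 39% response rate, contacts needed = 88 / 0.39 ≈ 225.64 → 226.

226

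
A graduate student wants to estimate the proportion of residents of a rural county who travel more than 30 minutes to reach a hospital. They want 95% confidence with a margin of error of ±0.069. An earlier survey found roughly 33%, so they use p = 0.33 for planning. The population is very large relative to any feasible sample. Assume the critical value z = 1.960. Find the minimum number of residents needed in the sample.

179

With p = 0.33, p(1−p) = 0.2211.
n = z²·p(1−p)/E² = 1.960² × 0.2211 / 0.069² = 3.8416 × 0.2211 / 0.004761 ≈ 178.40.
Rounding up gives n = 179.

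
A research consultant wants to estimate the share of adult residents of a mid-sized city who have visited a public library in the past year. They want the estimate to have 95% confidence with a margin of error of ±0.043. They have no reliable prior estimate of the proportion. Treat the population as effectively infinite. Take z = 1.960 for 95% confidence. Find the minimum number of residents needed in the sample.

520

With no prior estimate, use p = 0.5, giving p(1−p) = 0.25.
n = z²·p(1−p)/E² = 1.960² × 0.2500 / 0.043² = 3.8416 × 0.2500 / 0.001849 ≈ 519.42.
Rounding up gives n = 520.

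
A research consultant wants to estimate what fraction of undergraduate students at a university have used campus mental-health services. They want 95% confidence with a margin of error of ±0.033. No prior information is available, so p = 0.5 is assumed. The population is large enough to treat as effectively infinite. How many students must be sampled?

882

For 95% confidence, z = 1.96.
With p = 0.5, p(1−p) = 0.25.
n = z²·p(1−p)/E² = 1.96² × 0.2500 / 0.033² = 3.8416 × 0.2500 / 0.001089 ≈ 881.91.
Rounding up gives n = 882.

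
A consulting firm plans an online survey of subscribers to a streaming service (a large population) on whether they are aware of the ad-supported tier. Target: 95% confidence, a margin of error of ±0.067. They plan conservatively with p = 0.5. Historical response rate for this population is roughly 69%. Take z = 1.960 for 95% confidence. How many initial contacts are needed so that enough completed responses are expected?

311

Completed interviews needed: n₀ = 1.960² × 0.2500 / 0.067² ≈ 213.95 → 214.
At a 69% response rate, contacts needed = 214 / 0.69 ≈ 310.14 → 311.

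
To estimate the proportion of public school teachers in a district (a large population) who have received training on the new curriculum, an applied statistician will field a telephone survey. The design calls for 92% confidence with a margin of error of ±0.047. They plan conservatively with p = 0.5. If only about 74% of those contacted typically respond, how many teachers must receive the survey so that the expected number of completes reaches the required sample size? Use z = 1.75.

Completed interviews needed: n₀ = 1.75² × 0.2500 / 0.047² ≈ 346.59 → 347.
At a 74% response rate, contacts needed = 347 / 0.74 ≈ 468.92 → 469.

469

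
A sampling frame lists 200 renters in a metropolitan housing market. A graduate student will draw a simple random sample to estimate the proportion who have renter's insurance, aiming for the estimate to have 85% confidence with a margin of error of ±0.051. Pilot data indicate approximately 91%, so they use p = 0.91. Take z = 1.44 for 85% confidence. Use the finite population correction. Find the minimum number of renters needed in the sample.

Unadjusted: n₀ = 1.44² × 0.91 × 0.09 / 0.051² ≈ 65.29, so n₀ = 66.
Finite population correction with N = 200: n = n₀ / (1 + (n₀−1)/N) = 66 / (1 + 65/200) = 66 / 1.3250 ≈ 49.81.
Rounding up, n = 50.

50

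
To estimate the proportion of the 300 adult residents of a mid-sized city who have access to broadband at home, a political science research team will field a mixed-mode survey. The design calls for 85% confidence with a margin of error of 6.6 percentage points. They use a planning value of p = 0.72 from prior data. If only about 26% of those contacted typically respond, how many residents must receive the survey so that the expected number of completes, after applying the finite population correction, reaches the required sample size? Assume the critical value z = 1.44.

Completed interviews needed (unadjusted): n₀ = 1.44² × 0.2016 / 0.066² ≈ 95.97 → 96.
FPC for N = 300: n = 96 / (1 + 95/300) = 96 / 1.3167 ≈ 72.91 → 73.
At a 26% response rate, contacts needed = 73 / 0.26 ≈ 280.77 → 281.

281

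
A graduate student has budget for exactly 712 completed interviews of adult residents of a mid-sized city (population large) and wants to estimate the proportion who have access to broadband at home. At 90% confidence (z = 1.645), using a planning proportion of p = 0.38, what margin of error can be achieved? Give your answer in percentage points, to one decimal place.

3.0

SE(p̂) = √[p(1−p)/n] = √[0.2356/712] = 0.01819.
E = z × SE = 1.645 × 0.01819 = 0.02992, or 3.0 percentage points.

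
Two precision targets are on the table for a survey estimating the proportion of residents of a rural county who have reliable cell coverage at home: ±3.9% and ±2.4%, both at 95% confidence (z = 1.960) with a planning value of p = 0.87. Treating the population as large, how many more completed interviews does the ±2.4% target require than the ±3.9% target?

At ±3.9%: n = 1.960² × 0.1131 / 0.039² ≈ 285.66 → 286.
At ±2.4%: n = 1.960² × 0.1131 / 0.024² ≈ 754.31 → 755.
Additional respondents: 755 − 286 = 469.

469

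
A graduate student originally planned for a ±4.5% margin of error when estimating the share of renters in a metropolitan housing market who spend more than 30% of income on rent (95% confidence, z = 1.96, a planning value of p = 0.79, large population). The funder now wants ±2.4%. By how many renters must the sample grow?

At ±4.5%: n = 1.96² × 0.1659 / 0.045² ≈ 314.73 → 315.
At ±2.4%: n = 1.96² × 0.1659 / 0.024² ≈ 1106.46 → 1107.
Additional respondents: 1107 − 315 = 792.

792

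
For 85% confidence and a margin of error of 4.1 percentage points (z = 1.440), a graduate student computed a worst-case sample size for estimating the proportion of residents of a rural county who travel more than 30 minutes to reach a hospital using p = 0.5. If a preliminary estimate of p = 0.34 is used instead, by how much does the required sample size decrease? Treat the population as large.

32

Conservative (p = 0.5): n = 1.440² × 0.25 / 0.041² ≈ 308.39 → 309.
Using p = 0.34: p(1−p) = 0.2244, so n = 1.440² × 0.2244 / 0.041² ≈ 276.81 → 277.
Reduction: 309 − 277 = 32.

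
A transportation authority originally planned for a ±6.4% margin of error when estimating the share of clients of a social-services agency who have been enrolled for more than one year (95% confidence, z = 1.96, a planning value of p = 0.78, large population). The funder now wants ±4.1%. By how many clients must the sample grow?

At ±6.4%: n = 1.96² × 0.1716 / 0.064² ≈ 160.94 → 161.
At ±4.1%: n = 1.96² × 0.1716 / 0.041² ≈ 392.16 → 393.
Additional respondents: 393 − 161 = 232.

232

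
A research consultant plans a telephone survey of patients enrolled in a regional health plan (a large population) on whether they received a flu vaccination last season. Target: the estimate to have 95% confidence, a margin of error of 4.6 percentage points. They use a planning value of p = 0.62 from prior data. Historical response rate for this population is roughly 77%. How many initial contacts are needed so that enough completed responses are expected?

For 95% confidence, z = 1.960.
Completed interviews needed: n₀ = 1.960² × 0.2356 / 0.046² ≈ 427.73 → 428.
At a 77% response rate, contacts needed = 428 / 0.77 ≈ 555.84 → 556.

556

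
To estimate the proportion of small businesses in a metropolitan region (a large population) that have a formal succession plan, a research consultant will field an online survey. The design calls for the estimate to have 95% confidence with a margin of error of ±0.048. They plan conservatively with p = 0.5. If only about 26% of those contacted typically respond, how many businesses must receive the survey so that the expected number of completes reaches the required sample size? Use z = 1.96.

Completed interviews needed: n₀ = 1.96² × 0.2500 / 0.048² ≈ 416.84 → 417.
At a 26% response rate, contacts needed = 417 / 0.26 ≈ 1603.85 → 1604.

1604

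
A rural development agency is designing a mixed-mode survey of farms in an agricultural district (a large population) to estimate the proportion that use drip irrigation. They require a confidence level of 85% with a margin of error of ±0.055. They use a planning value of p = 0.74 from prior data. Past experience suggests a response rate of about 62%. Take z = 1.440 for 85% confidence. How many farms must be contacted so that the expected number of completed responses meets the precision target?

213

Completed interviews needed: n₀ = 1.440² × 0.1924 / 0.055² ≈ 131.89 → 132.
At a 62% response rate, contacts needed = 132 / 0.62 ≈ 212.90 → 213.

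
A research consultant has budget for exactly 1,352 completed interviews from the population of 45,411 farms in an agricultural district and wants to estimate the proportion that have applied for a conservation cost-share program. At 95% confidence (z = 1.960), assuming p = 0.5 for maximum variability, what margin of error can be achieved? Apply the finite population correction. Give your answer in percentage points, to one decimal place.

2.6

Finite-population factor: (N−n)/(N−1) = (45411−1352)/(45411−1) = 0.9702.
SE(p̂) = √[p(1−p)/n · (N−n)/(N−1)] = √[0.2500/1352 × 0.9702] = 0.01339.
E = z × SE = 1.960 × 0.01339 = 0.02625 ≈ 2.6 percentage points.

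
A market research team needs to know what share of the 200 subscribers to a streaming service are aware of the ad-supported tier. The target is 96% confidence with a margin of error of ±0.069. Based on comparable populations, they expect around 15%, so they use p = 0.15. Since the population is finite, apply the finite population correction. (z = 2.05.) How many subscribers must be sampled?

73

Unadjusted: n₀ = 2.05² × 0.15 × 0.85 / 0.069² ≈ 112.54, so n₀ = 113.
Finite population correction with N = 200: n = n₀ / (1 + (n₀−1)/N) = 113 / (1 + 112/200) = 113 / 1.5600 ≈ 72.44.
Rounding up, n = 73.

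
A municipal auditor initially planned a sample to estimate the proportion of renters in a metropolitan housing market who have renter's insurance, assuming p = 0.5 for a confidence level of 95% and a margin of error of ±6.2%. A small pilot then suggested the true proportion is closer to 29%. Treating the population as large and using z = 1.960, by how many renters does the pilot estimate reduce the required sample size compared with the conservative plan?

Conservative (p = 0.5): n = 1.960² × 0.25 / 0.062² ≈ 249.84 → 250.
Using p = 0.29: p(1−p) = 0.2059, so n = 1.960² × 0.2059 / 0.062² ≈ 205.77 → 206.
Reduction: 250 − 206 = 44.

44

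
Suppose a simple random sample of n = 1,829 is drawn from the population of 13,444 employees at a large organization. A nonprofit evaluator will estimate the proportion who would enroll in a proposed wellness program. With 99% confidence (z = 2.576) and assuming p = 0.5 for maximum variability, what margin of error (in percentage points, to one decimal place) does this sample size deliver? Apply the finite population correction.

Finite-population factor: (N−n)/(N−1) = (13444−1829)/(13444−1) = 0.8640.
SE(p̂) = √[p(1−p)/n · (N−n)/(N−1)] = √[0.2500/1829 × 0.8640] = 0.01087.
E = z × SE = 2.576 × 0.01087 = 0.02799 ≈ 2.8 percentage points.

2.8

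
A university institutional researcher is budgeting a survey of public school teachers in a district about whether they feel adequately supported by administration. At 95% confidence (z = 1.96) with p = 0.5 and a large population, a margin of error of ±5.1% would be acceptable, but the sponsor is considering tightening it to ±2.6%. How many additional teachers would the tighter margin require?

At ±5.1%: n = 1.96² × 0.2500 / 0.051² ≈ 369.24 → 370.
At ±2.6%: n = 1.96² × 0.2500 / 0.026² ≈ 1420.71 → 1421.
Additional respondents: 1421 − 370 = 1051.

1051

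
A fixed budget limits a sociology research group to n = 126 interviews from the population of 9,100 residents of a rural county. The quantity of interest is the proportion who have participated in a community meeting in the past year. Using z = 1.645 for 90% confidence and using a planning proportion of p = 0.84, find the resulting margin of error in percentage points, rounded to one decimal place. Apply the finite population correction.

5.3

Finite-population factor: (N−n)/(N−1) = (9100−126)/(9100−1) = 0.9863.
SE(p̂) = √[p(1−p)/n · (N−n)/(N−1)] = √[0.1344/126 × 0.9863] = 0.03243.
E = z × SE = 1.645 × 0.03243 = 0.05336 ≈ 5.3 percentage points.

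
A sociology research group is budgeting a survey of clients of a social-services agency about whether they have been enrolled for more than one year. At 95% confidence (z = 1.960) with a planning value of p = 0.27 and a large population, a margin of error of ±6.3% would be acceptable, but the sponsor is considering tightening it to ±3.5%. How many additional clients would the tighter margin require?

At ±6.3%: n = 1.960² × 0.1971 / 0.063² ≈ 190.77 → 191.
At ±3.5%: n = 1.960² × 0.1971 / 0.035² ≈ 618.11 → 619.
Additional respondents: 619 − 191 = 428.

428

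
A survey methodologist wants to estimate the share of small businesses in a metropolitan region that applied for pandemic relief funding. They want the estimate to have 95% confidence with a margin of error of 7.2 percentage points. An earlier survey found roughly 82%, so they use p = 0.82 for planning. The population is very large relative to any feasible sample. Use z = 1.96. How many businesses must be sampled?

With p = 0.82, p(1−p) = 0.1476.
n = z²·p(1−p)/E² = 1.96² × 0.1476 / 0.072² = 3.8416 × 0.1476 / 0.005184 ≈ 109.38.
Rounding up gives n = 110.

110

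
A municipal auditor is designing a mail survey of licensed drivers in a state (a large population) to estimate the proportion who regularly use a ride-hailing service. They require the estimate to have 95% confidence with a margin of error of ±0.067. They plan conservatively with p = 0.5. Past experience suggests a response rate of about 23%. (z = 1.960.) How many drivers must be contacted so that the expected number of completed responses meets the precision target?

Completed interviews needed: n₀ = 1.960² × 0.2500 / 0.067² ≈ 213.95 → 214.
At a 23% response rate, contacts needed = 214 / 0.23 ≈ 930.43 → 931.

931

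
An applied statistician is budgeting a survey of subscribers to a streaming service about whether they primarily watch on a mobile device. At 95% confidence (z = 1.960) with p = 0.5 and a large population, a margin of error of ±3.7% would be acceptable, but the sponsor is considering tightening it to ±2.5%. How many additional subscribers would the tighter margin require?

835

At ±3.7%: n = 1.960² × 0.2500 / 0.037² ≈ 701.53 → 702.
At ±2.5%: n = 1.960² × 0.2500 / 0.025² ≈ 1536.64 → 1537.
Additional respondents: 1537 − 702 = 835.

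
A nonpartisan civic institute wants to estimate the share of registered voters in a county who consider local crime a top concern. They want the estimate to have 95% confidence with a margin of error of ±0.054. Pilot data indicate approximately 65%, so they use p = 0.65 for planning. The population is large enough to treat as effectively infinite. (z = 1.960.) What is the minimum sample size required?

With p = 0.65, p(1−p) = 0.2275.
n = z²·p(1−p)/E² = 1.960² × 0.2275 / 0.054² = 3.8416 × 0.2275 / 0.002916 ≈ 299.71.
Rounding up gives n = 300.

300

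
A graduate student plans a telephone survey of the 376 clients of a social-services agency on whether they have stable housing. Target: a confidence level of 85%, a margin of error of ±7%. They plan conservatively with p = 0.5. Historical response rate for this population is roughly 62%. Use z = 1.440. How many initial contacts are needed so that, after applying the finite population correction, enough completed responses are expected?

Completed interviews needed (unadjusted): n₀ = 1.440² × 0.2500 / 0.070² ≈ 105.80 → 106.
FPC for N = 376: n = 106 / (1 + 105/376) = 106 / 1.2793 ≈ 82.86 → 83.
At a 62% response rate, contacts needed = 83 / 0.62 ≈ 133.87 → 134.

134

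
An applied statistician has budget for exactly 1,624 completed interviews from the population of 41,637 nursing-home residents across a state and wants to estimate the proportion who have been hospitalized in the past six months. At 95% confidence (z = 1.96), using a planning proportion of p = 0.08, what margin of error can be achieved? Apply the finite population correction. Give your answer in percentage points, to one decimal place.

Finite-population factor: (N−n)/(N−1) = (41637−1624)/(41637−1) = 0.9610.
SE(p̂) = √[p(1−p)/n · (N−n)/(N−1)] = √[0.0736/1624 × 0.9610] = 0.00660.
E = z × SE = 1.96 × 0.00660 = 0.01294 ≈ 1.3 percentage points.

1.3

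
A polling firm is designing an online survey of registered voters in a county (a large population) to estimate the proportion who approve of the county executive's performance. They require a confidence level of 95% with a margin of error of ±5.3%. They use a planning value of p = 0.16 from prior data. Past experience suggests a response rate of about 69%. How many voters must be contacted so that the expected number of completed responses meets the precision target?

267

For 95% confidence, z = 1.960.
Completed interviews needed: n₀ = 1.960² × 0.1344 / 0.053² ≈ 183.81 → 184.
At a 69% response rate, contacts needed = 184 / 0.69 ≈ 266.67 → 267.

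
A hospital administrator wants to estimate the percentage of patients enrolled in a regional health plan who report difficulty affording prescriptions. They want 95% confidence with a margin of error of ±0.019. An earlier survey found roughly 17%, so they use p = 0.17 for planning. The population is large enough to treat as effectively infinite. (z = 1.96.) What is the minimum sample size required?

1502

With p = 0.17, p(1−p) = 0.1411.
n = z²·p(1−p)/E² = 1.96² × 0.1411 / 0.019² = 3.8416 × 0.1411 / 0.000361 ≈ 1501.52.
Rounding up gives n = 1502.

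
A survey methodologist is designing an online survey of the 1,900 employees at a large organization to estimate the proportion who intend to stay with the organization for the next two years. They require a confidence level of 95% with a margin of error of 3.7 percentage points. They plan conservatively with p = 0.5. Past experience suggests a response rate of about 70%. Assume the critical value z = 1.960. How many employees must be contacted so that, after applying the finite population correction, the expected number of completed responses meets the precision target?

Completed interviews needed (unadjusted): n₀ = 1.960² × 0.2500 / 0.037² ≈ 701.53 → 702.
FPC for N = 1,900: n = 702 / (1 + 701/1900) = 702 / 1.3689 ≈ 512.80 → 513.
At a 70% response rate, contacts needed = 513 / 0.70 ≈ 732.86 → 733.

733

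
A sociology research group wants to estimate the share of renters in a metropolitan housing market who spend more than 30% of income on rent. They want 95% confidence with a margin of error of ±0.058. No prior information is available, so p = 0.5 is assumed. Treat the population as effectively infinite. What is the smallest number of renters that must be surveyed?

For 95% confidence, z = 1.960.
With p = 0.5, p(1−p) = 0.25.
n = z²·p(1−p)/E² = 1.960² × 0.2500 / 0.058² = 3.8416 × 0.2500 / 0.003364 ≈ 285.49.
Rounding up gives n = 286.

286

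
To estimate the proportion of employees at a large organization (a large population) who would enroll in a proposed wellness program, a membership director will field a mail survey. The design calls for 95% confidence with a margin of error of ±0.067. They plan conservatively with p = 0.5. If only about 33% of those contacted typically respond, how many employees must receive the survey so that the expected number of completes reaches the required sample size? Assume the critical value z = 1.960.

649

Completed interviews needed: n₀ = 1.960² × 0.2500 / 0.067² ≈ 213.95 → 214.
At a 33% response rate, contacts needed = 214 / 0.33 ≈ 648.48 → 649.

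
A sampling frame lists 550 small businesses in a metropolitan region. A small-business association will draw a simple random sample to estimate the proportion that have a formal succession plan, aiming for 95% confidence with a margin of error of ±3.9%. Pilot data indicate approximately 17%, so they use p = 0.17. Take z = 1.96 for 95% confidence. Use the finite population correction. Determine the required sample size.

217

Unadjusted: n₀ = 1.96² × 0.17 × 0.83 / 0.039² ≈ 356.38, so n₀ = 357.
Finite population correction with N = 550: n = n₀ / (1 + (n₀−1)/N) = 357 / (1 + 356/550) = 357 / 1.6473 ≈ 216.72.
Rounding up, n = 217.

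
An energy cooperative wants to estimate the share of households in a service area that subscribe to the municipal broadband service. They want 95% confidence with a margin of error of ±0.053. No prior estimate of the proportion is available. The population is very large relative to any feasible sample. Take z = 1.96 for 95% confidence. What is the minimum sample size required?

With no prior estimate, use p = 0.5, giving p(1−p) = 0.25.
n = z²·p(1−p)/E² = 1.96² × 0.2500 / 0.053² = 3.8416 × 0.2500 / 0.002809 ≈ 341.90.
Rounding up gives n = 342.

342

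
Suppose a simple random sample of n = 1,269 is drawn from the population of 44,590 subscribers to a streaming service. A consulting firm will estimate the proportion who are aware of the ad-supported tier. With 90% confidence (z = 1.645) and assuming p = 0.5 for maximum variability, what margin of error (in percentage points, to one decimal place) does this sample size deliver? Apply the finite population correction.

2.3

Finite-population factor: (N−n)/(N−1) = (44590−1269)/(44590−1) = 0.9716.
SE(p̂) = √[p(1−p)/n · (N−n)/(N−1)] = √[0.2500/1269 × 0.9716] = 0.01383.
E = z × SE = 1.645 × 0.01383 = 0.02276 ≈ 2.3 percentage points.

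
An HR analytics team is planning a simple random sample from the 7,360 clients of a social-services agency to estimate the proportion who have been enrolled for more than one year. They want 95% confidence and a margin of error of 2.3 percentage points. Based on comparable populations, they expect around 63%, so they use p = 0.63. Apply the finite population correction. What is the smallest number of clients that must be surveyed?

For 95% confidence, z = 1.960.
Unadjusted: n₀ = 1.960² × 0.63 × 0.37 / 0.023² ≈ 1692.77, so n₀ = 1693.
Finite population correction with N = 7,360: n = n₀ / (1 + (n₀−1)/N) = 1693 / (1 + 1692/7360) = 1693 / 1.2299 ≈ 1376.54.
Rounding up, n = 1377.

1377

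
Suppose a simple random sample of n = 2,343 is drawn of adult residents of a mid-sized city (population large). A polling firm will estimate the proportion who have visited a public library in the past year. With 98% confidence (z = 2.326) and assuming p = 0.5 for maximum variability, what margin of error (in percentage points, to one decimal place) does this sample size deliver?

2.4

SE(p̂) = √[p(1−p)/n] = √[0.2500/2343] = 0.01033.
E = z × SE = 2.326 × 0.01033 = 0.02403, or 2.4 percentage points.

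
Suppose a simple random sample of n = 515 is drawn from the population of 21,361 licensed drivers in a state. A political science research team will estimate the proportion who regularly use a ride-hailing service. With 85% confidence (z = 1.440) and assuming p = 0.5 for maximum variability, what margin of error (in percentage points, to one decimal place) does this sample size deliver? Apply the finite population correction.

3.1

Finite-population factor: (N−n)/(N−1) = (21361−515)/(21361−1) = 0.9759.
SE(p̂) = √[p(1−p)/n · (N−n)/(N−1)] = √[0.2500/515 × 0.9759] = 0.02177.
E = z × SE = 1.440 × 0.02177 = 0.03134 ≈ 3.1 percentage points.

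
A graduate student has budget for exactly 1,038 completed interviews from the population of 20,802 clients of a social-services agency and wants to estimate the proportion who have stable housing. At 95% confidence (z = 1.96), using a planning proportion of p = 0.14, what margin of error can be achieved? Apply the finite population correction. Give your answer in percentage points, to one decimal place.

Finite-population factor: (N−n)/(N−1) = (20802−1038)/(20802−1) = 0.9501.
SE(p̂) = √[p(1−p)/n · (N−n)/(N−1)] = √[0.1204/1038 × 0.9501] = 0.01050.
E = z × SE = 1.96 × 0.01050 = 0.02058 ≈ 2.1 percentage points.

2.1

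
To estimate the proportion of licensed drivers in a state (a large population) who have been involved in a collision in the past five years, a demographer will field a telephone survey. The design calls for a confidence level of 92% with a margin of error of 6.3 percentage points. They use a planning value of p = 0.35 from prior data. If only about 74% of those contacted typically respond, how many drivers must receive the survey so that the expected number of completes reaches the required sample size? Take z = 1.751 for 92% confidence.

238

Completed interviews needed: n₀ = 1.751² × 0.2275 / 0.063² ≈ 175.74 → 176.
At a 74% response rate, contacts needed = 176 / 0.74 ≈ 237.84 → 238.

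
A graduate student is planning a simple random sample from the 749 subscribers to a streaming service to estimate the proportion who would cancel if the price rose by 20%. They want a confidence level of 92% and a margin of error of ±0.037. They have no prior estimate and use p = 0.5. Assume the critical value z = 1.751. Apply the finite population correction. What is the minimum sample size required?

321

Unadjusted: n₀ = 1.751² × 0.50 × 0.50 / 0.037² ≈ 559.90, so n₀ = 560.
Finite population correction with N = 749: n = n₀ / (1 + (n₀−1)/N) = 560 / (1 + 559/749) = 560 / 1.7463 ≈ 320.67.
Rounding up, n = 321.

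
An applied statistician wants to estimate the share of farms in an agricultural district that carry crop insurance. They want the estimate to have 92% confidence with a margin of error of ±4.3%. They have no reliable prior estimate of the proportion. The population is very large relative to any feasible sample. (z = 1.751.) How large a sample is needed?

With no prior estimate, use p = 0.5, giving p(1−p) = 0.25.
n = z²·p(1−p)/E² = 1.751² × 0.2500 / 0.043² = 3.0660 × 0.2500 / 0.001849 ≈ 414.55.
Rounding up gives n = 415.

415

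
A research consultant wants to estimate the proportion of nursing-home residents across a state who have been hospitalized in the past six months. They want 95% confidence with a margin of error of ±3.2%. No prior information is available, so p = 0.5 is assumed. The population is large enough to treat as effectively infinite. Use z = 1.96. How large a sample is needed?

With p = 0.5, p(1−p) = 0.25.
n = z²·p(1−p)/E² = 1.96² × 0.2500 / 0.032² = 3.8416 × 0.2500 / 0.001024 ≈ 937.89.
Rounding up gives n = 938.

938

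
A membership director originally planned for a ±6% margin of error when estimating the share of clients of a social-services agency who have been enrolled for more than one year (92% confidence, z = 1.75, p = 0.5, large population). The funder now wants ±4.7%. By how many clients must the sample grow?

At ±6%: n = 1.75² × 0.2500 / 0.060² ≈ 212.67 → 213.
At ±4.7%: n = 1.75² × 0.2500 / 0.047² ≈ 346.59 → 347.
Additional respondents: 347 − 213 = 134.

134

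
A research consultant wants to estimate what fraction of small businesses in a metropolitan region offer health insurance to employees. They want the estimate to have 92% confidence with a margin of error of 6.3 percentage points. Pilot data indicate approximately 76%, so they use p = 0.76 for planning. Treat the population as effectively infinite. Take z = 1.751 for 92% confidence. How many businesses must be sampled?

With p = 0.76, p(1−p) = 0.1824.
n = z²·p(1−p)/E² = 1.751² × 0.1824 / 0.063² = 3.0660 × 0.1824 / 0.003969 ≈ 140.90.
Rounding up gives n = 141.

141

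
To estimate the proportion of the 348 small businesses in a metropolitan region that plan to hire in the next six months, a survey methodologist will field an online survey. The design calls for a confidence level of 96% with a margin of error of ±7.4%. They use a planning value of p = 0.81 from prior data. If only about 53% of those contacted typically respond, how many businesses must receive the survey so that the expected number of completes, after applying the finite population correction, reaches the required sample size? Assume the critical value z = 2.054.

168

Completed interviews needed (unadjusted): n₀ = 2.054² × 0.1539 / 0.074² ≈ 118.57 → 119.
FPC for N = 348: n = 119 / (1 + 118/348) = 119 / 1.3391 ≈ 88.87 → 89.
At a 53% response rate, contacts needed = 89 / 0.53 ≈ 167.92 → 168.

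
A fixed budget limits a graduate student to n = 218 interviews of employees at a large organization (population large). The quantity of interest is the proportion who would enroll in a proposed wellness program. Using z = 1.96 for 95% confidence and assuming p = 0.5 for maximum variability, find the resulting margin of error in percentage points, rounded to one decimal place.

6.6

SE(p̂) = √[p(1−p)/n] = √[0.2500/218] = 0.03386.
E = z × SE = 1.96 × 0.03386 = 0.06637, or 6.6 percentage points.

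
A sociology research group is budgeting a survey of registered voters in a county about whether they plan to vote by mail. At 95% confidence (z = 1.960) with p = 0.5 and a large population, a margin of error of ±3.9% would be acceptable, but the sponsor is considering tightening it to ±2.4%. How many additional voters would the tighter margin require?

1036

At ±3.9%: n = 1.960² × 0.2500 / 0.039² ≈ 631.43 → 632.
At ±2.4%: n = 1.960² × 0.2500 / 0.024² ≈ 1667.36 → 1668.
Additional respondents: 1668 − 632 = 1036.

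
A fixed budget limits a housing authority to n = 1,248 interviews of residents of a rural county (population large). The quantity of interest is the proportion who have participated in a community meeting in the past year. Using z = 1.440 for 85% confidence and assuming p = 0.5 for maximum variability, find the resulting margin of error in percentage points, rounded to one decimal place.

SE(p̂) = √[p(1−p)/n] = √[0.2500/1248] = 0.01415.
E = z × SE = 1.440 × 0.01415 = 0.02038, or 2.0 percentage points.

2.0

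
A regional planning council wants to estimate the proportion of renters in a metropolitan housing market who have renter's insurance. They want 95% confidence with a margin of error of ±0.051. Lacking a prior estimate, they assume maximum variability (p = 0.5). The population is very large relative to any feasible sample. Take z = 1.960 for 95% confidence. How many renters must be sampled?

370

With p = 0.5, p(1−p) = 0.25.
n = z²·p(1−p)/E² = 1.960² × 0.2500 / 0.051² = 3.8416 × 0.2500 / 0.002601 ≈ 369.24.
Rounding up gives n = 370.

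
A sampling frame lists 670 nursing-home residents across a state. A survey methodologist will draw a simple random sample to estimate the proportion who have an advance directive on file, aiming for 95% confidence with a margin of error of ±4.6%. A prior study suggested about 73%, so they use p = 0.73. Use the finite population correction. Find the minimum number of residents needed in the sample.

234

For 95% confidence, z = 1.960.
Unadjusted: n₀ = 1.960² × 0.73 × 0.27 / 0.046² ≈ 357.84, so n₀ = 358.
Finite population correction with N = 670: n = n₀ / (1 + (n₀−1)/N) = 358 / (1 + 357/670) = 358 / 1.5328 ≈ 233.55.
Rounding up, n = 234.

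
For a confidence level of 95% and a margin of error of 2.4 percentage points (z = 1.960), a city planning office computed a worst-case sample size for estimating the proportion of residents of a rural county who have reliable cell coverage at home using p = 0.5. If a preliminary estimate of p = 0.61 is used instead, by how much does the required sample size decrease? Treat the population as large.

Conservative (p = 0.5): n = 1.960² × 0.25 / 0.024² ≈ 1667.36 → 1668.
Using p = 0.61: p(1−p) = 0.2379, so n = 1.960² × 0.2379 / 0.024² ≈ 1586.66 → 1587.
Reduction: 1668 − 1587 = 81.

81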